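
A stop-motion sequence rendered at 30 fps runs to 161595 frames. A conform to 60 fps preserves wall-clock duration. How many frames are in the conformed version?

Target frames = source frames × (target rate / source rate) = 161595 × (60)/(30) = 161595 × 2 = 323190.

323190 frames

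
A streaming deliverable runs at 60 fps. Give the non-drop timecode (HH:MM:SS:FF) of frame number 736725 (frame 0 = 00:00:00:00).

03:24:38:45

736725 ÷ 60 = 12278 full seconds, remainder 45 frames.
12278 s = 3 h 24 min 38 s.
Timecode: 03:24:38:45.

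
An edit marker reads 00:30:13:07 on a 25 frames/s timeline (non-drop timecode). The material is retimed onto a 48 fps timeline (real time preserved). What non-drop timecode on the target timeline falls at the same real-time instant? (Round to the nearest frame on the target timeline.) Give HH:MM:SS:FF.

Source frame index: (0×3600 + 30×60 + 13) × 25 + 7 = 45332.
Real time: 45332 / (25) = 45332/25 s.
Target frame: (45332/25) × (48) = 2175936/25 ≈ 87037.440 → 87037.
At 48 labels/s: frame 87037 → 00:30:13:13.

00:30:13:13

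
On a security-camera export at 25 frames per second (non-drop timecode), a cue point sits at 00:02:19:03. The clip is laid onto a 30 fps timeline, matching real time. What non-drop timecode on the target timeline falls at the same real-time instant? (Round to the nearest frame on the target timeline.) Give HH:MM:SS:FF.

Source frame index: (0×3600 + 2×60 + 19) × 25 + 3 = 3478.
Real time: 3478 / (25) = 3478/25 s.
Target frame: (3478/25) × (30) = 20868/5 ≈ 4173.600 → 4174.
At 30 labels/s: frame 4174 → 00:02:19:04.

00:02:19:04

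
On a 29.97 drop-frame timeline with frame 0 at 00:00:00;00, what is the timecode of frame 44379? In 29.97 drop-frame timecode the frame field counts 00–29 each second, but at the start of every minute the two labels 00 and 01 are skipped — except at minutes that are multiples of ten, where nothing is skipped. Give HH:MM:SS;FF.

00:24:40;23

Each 10-minute DF block holds 10 × 60 × 30 − 9 × 2 = 17982 frames. 44379 ÷ 17982 → 2 full blocks, remainder 8415.
Within the partial block the first minute is 1800 frames and each further minute 1798, so 4 further minute boundaries passed. Total skipped labels = 18 × 2 + 2 × 4 = 44.
Non-drop label index = 44379 + 44 = 44423; at 30 labels/s that is 00:24:40:23, i.e. DF 00:24:40;23.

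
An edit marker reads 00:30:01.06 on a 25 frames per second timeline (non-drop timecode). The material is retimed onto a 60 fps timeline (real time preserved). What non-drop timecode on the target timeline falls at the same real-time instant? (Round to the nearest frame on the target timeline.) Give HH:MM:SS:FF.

00:30:01:14

Source frame index: (0×3600 + 30×60 + 1) × 25 + 6 = 45031.
Real time: 45031 / (25) = 45031/25 s.
Target frame: (45031/25) × (60) = 540372/5 ≈ 108074.400 → 108074.
At 60 labels/s: frame 108074 → 00:30:01:14.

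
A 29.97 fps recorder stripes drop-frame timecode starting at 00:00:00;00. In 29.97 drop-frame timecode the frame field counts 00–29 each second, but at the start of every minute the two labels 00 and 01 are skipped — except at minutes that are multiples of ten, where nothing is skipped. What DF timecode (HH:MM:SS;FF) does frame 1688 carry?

00:00:56;08

Ten DF minutes hold 17982 frames, so frame 1688 lies in block 0 (frames 0–17981) with 1688 frames into that block.
The block's first minute is 1800 frames and the rest 1798 each; 1688 frames reaches minute 0, so 0 × 18 + 0 × 2 = 0 labels have been skipped so far.
Adding those back, label number 1688 + 0 = 1688 at 30 labels/s is 56 s + 8 f = 0 h 0 min 56 s frame 8, i.e. 00:00:56;08.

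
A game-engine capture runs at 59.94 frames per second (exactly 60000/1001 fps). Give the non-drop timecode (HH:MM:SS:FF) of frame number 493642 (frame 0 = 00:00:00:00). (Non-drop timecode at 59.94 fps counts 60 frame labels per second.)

493642 ÷ 60 = 8227 full seconds, remainder 22 frames.
8227 s = 2 h 17 min 7 s.
Timecode: 02:17:07:22.

02:17:07:22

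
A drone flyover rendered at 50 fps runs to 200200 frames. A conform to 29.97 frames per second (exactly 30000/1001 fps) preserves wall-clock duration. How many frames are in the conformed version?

Target frames = source frames × (target rate / source rate) = 200200 × (30000/1001)/(50) = 200200 × 600/1001 = 120000.

120000 frames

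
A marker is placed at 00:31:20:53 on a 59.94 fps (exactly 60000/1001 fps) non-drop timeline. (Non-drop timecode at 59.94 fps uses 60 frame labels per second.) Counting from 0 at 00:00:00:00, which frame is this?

112853

Total seconds to the label: (0 × 3600 + 31 × 60 + 20) = 1880.
Frame index = 1880 × 60 + 53 = 112853.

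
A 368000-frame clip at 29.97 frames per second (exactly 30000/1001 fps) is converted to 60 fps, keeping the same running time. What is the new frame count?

Target frames = source frames × (target rate / source rate) = 368000 × (60)/(30000/1001) = 368000 × 1001/500 = 736736.

736736 frames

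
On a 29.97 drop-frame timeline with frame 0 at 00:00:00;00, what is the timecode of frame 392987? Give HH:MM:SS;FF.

Each 10-minute DF block holds 10 × 60 × 30 − 9 × 2 = 17982 frames. 392987 ÷ 17982 → 21 full blocks, remainder 15365.
Within the partial block the first minute is 1800 frames and each further minute 1798, so 8 further minute boundaries passed. Total skipped labels = 18 × 21 + 2 × 8 = 394.
Non-drop label index = 392987 + 394 = 393381; at 30 labels/s that is 03:38:32:21, i.e. DF 03:38:32;21.

03:38:32;21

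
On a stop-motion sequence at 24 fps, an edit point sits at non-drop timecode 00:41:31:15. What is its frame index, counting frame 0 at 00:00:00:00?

frame 59799

Total seconds to the label: (0 × 3600 + 41 × 60 + 31) = 2491.
Frame index = 2491 × 24 + 15 = 59799.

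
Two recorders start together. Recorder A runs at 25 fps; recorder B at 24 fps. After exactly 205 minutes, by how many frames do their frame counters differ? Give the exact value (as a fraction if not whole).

12300 frames

205 min = 12300 s.
A emits 25 × 12300 = 307500 frames; B emits 24 × 12300 = 295200.
Difference = 12300 frames; B is behind A.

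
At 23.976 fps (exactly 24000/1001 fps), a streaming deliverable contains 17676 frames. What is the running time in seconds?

737.2365 seconds

Running time = 17676 / (24000/1001) = 737.2365 s.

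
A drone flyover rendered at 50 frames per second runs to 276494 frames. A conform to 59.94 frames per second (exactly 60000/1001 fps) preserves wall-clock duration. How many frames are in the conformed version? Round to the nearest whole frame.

Frames at target rate = 276494 × (60000/1001) / (50) = 331792800/1001 ≈ 331461.339.
Nearest whole frame: 331461.

331461 frames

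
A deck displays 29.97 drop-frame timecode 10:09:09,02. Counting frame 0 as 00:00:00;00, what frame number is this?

1095374

Complete 10-minute blocks: 60, each 17982 frames → 1078920.
Remaining 9 whole minutes in the current block: 1800 + 8 × 1798 = 16184 frames.
Within the current minute: 9 × 30 + 2 − 2 = 270 (labels ;00/;01 skipped at this minute). Total = 1078920 + 16184 + 270 = 1095374.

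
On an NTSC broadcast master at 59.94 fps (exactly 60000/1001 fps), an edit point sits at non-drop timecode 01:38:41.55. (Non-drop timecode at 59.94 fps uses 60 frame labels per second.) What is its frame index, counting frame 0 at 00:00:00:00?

Total seconds to the label: (1 × 3600 + 38 × 60 + 41) = 5921.
Frame index = 5921 × 60 + 55 = 355315.

355315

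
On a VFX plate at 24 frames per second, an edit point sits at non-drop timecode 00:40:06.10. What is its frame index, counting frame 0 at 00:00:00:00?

Total seconds to the label: (0 × 3600 + 40 × 60 + 6) = 2406.
Frame index = 2406 × 24 + 10 = 57754.

57754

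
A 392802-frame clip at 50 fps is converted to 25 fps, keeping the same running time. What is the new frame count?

196401 frames

Target frames = source frames × (target rate / source rate) = 392802 × (25)/(50) = 392802 × 1/2 = 196401.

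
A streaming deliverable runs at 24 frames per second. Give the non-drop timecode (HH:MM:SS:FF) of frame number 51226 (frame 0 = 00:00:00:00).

00:35:34:10

51226 ÷ 24 = 2134 full seconds, remainder 10 frames.
2134 s = 0 h 35 min 34 s.
Timecode: 00:35:34:10.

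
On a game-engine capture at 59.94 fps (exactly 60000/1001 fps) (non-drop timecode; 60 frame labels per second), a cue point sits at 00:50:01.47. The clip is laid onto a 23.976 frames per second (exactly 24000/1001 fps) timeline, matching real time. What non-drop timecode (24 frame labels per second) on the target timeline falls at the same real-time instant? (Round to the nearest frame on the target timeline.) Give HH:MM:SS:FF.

00:50:01:19

Source frame index: (0×3600 + 50×60 + 1) × 60 + 47 = 180107.
Real time: 180107 / (60000/1001) = 180287107/60000 s.
Target frame: (180287107/60000) × (24000/1001) = 360214/5 ≈ 72042.800 → 72043.
At 24 labels/s: frame 72043 → 00:50:01:19.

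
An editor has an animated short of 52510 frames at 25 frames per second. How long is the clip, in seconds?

Running time = 52510 / (25) = 2100.4 s.

2100.4 seconds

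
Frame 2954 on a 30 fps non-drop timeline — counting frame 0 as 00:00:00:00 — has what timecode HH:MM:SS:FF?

2954 ÷ 30 = 98 full seconds, remainder 14 frames.
98 s = 0 h 1 min 38 s.
Timecode: 00:01:38:14.

00:01:38:14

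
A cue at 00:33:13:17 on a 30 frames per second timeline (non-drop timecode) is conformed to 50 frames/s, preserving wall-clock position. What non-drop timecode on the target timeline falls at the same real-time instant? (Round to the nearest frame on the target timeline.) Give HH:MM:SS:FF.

00:33:13:28

Source frame index: (0×3600 + 33×60 + 13) × 30 + 17 = 59807.
Real time: 59807 / (30) = 59807/30 s.
Target frame: (59807/30) × (50) = 299035/3 ≈ 99678.333 → 99678.
At 50 labels/s: frame 99678 → 00:33:13:28.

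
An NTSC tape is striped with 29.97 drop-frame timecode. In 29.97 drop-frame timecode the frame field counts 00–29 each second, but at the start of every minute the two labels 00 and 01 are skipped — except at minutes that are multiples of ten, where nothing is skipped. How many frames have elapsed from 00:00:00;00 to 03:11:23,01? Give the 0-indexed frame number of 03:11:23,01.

344147

As if non-drop at 30 labels/s: (3 × 3600 + 11 × 60 + 23) × 30 + 1 = 344491.
Minute boundaries passed: 191; those not divisible by 10: 191 − 19 = 172; dropped labels = 2 × 172 = 344.
Actual frame index = 344491 − 344 = 344147.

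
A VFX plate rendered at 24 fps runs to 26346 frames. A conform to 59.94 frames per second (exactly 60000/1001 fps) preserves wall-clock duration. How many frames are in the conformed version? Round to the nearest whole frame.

65799 frames

Frames at target rate = 26346 × (60000/1001) / (24) = 65865000/1001 ≈ 65799.201.
Nearest whole frame: 65799.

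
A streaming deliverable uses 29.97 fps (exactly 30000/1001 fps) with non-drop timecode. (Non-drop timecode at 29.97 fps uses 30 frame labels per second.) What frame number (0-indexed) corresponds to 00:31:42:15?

Total seconds to the label: (0 × 3600 + 31 × 60 + 42) = 1902.
Frame index = 1902 × 30 + 15 = 57075.

57075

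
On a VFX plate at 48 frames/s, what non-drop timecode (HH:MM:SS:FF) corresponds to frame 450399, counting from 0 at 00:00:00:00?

02:36:23:15

450399 ÷ 48 = 9383 full seconds, remainder 15 frames.
9383 s = 2 h 36 min 23 s.
Timecode: 02:36:23:15.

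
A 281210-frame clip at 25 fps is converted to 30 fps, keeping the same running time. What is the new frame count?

Frames at target rate = 281210 × (30) / (25) = 337452.

337452 frames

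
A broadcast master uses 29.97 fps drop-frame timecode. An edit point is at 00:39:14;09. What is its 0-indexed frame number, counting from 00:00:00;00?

70557

As if non-drop at 30 labels/s: (0 × 3600 + 39 × 60 + 14) × 30 + 9 = 70629.
Minute boundaries passed: 39; those not divisible by 10: 39 − 3 = 36; dropped labels = 2 × 36 = 72.
Actual frame index = 70629 − 72 = 70557.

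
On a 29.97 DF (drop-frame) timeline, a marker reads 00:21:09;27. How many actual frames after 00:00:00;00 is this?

38059

As if non-drop at 30 labels/s: (0 × 3600 + 21 × 60 + 9) × 30 + 27 = 38097.
Minute boundaries passed: 21; those not divisible by 10: 21 − 2 = 19; dropped labels = 2 × 19 = 38.
Actual frame index = 38097 − 38 = 38059.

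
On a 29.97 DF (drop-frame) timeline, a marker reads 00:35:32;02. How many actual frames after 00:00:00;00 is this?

63898

As if non-drop at 30 labels/s: (0 × 3600 + 35 × 60 + 32) × 30 + 2 = 63962.
Minute boundaries passed: 35; those not divisible by 10: 35 − 3 = 32; dropped labels = 2 × 32 = 64.
Actual frame index = 63962 − 64 = 63898.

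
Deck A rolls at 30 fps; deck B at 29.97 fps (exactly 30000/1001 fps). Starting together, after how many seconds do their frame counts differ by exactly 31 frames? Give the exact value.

The gap grows by |30000/1001 − 30| = 30/1001 frames per second.
Time for a 31-frame gap: 31 ÷ (30/1001) = 31031/30 s.

31031/30 seconds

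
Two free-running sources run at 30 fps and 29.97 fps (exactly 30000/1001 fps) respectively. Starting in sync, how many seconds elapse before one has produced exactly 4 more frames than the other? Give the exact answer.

The gap grows by |30000/1001 − 30| = 30/1001 frames per second.
Time for a 4-frame gap: 4 ÷ (30/1001) = 2002/15 s.

2002/15 seconds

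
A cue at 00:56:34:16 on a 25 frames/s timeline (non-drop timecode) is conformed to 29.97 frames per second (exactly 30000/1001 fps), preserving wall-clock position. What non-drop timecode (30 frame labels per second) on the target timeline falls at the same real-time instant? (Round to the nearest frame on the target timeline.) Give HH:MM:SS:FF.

Source frame index: (0×3600 + 56×60 + 34) × 25 + 16 = 84866.
Real time: 84866 / (25) = 84866/25 s.
Target frame: (84866/25) × (30000/1001) = 101839200/1001 ≈ 101737.463 → 101737.
At 30 labels/s: frame 101737 → 00:56:31:07.

00:56:31:07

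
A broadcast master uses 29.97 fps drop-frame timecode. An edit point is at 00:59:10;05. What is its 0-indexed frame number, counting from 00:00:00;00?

As if non-drop at 30 labels/s: (0 × 3600 + 59 × 60 + 10) × 30 + 5 = 106505.
Minute boundaries passed: 59; those not divisible by 10: 59 − 5 = 54; dropped labels = 2 × 54 = 108.
Actual frame index = 106505 − 108 = 106397.

106397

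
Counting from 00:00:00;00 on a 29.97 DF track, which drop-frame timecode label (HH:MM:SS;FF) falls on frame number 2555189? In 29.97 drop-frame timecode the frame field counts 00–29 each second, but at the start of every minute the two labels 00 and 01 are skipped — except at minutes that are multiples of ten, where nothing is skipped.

Each 10-minute DF block holds 10 × 60 × 30 − 9 × 2 = 17982 frames. 2555189 ÷ 17982 → 142 full blocks, remainder 1745.
Within the partial block the first minute is 1800 frames and each further minute 1798, so 0 further minute boundaries passed. Total skipped labels = 18 × 142 + 2 × 0 = 2556.
Non-drop label index = 2555189 + 2556 = 2557745; at 30 labels/s that is 23:40:58:05, i.e. DF 23:40:58;05.

23:40:58;05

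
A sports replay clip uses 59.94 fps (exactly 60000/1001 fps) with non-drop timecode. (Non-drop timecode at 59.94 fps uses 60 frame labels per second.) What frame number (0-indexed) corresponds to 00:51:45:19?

186319

Total seconds to the label: (0 × 3600 + 51 × 60 + 45) = 3105.
Frame index = 3105 × 60 + 19 = 186319.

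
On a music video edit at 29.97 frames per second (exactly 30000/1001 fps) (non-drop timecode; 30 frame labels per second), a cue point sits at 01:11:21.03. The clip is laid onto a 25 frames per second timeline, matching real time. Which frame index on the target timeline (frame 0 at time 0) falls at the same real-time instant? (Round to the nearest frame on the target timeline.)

Source frame index: (1×3600 + 11×60 + 21) × 30 + 3 = 128433.
Real time: 128433 / (30000/1001) = 42853811/10000 s.
Target frame: (42853811/10000) × (25) = 42853811/400 ≈ 107134.527 → 107135.

frame 107135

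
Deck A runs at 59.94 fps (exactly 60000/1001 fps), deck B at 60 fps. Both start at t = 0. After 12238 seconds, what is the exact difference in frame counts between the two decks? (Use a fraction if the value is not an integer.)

734280/1001 frames

A emits 60000/1001 × 12238 = 734280000/1001 frames; B emits 60 × 12238 = 734280.
Difference = 734280/1001 frames (≈ 733.5465); B is ahead of A.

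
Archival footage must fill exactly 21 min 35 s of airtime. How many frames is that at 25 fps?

32375 frames

21 min 35 s = 1295 s.
Frames = 1295 × 25 = 32375.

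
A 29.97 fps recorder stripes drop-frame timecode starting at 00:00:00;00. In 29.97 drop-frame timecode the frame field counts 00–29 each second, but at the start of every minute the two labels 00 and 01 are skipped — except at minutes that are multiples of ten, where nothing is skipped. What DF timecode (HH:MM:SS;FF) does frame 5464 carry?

Ten DF minutes hold 17982 frames, so frame 5464 lies in block 0 (frames 0–17981) with 5464 frames into that block.
The block's first minute is 1800 frames and the rest 1798 each; 5464 frames reaches minute 3, so 0 × 18 + 3 × 2 = 6 labels have been skipped so far.
Adding those back, label number 5464 + 6 = 5470 at 30 labels/s is 182 s + 10 f = 0 h 3 min 2 s frame 10, i.e. 00:03:02;10.

00:03:02;10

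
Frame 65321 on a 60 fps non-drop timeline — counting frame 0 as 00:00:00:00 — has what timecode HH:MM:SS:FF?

00:18:08:41

65321 ÷ 60 = 1088 full seconds, remainder 41 frames.
1088 s = 0 h 18 min 8 s.
Timecode: 00:18:08:41.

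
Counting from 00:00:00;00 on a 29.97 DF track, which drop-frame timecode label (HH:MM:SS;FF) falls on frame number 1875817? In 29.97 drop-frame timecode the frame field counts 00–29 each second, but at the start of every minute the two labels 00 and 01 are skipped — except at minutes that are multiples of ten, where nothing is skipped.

Each 10-minute DF block holds 10 × 60 × 30 − 9 × 2 = 17982 frames. 1875817 ÷ 17982 → 104 full blocks, remainder 5689.
Within the partial block the first minute is 1800 frames and each further minute 1798, so 3 further minute boundaries passed. Total skipped labels = 18 × 104 + 2 × 3 = 1878.
Non-drop label index = 1875817 + 1878 = 1877695; at 30 labels/s that is 17:23:09:25, i.e. DF 17:23:09;25.

17:23:09;25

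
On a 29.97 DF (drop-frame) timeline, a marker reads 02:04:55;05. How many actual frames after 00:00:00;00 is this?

224631

Complete 10-minute blocks: 12, each 17982 frames → 215784.
Remaining 4 whole minutes in the current block: 1800 + 3 × 1798 = 7194 frames.
Within the current minute: 55 × 30 + 5 − 2 = 1653 (labels ;00/;01 skipped at this minute). Total = 215784 + 7194 + 1653 = 224631.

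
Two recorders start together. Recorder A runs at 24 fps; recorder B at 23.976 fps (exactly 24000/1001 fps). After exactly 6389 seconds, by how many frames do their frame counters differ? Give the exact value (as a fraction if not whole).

A emits 24 × 6389 = 153336 frames; B emits 24000/1001 × 6389 = 153336000/1001.
Difference = 153336/1001 frames (≈ 153.1828); B is behind A.

153336/1001 frames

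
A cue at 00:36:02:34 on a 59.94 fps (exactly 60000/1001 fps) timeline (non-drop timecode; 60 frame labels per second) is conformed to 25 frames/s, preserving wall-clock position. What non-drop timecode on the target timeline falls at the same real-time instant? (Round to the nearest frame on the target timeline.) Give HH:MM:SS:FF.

00:36:04:18

Source frame index: (0×3600 + 36×60 + 2) × 60 + 34 = 129754.
Real time: 129754 / (60000/1001) = 64941877/30000 s.
Target frame: (64941877/30000) × (25) = 64941877/1200 ≈ 54118.231 → 54118.
At 25 labels/s: frame 54118 → 00:36:04:18.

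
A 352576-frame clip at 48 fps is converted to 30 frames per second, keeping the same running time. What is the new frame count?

220360 frames

Target frames = source frames × (target rate / source rate) = 352576 × (30)/(48) = 352576 × 5/8 = 220360.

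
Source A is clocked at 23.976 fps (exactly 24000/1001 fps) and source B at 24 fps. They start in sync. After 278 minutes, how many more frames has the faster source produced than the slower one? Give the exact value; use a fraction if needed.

400320/1001 frames

278 min = 16680 s.
A emits 24000/1001 × 16680 = 400320000/1001 frames; B emits 24 × 16680 = 400320.
Difference = 400320/1001 frames (≈ 399.9201); B is ahead of A.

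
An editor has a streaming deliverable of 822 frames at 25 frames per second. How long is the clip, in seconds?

Running time = 822 / (25) = 32.88 s.

32.88 seconds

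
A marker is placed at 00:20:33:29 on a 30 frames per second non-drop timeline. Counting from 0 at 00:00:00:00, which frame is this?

Total seconds to the label: (0 × 3600 + 20 × 60 + 33) = 1233.
Frame index = 1233 × 30 + 29 = 37019.

frame 37019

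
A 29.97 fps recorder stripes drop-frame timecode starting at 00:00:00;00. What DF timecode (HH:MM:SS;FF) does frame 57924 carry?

Each 10-minute DF block holds 10 × 60 × 30 − 9 × 2 = 17982 frames. 57924 ÷ 17982 → 3 full blocks, remainder 3978.
Within the partial block the first minute is 1800 frames and each further minute 1798, so 2 further minute boundaries passed. Total skipped labels = 18 × 3 + 2 × 2 = 58.
Non-drop label index = 57924 + 58 = 57982; at 30 labels/s that is 00:32:12:22, i.e. DF 00:32:12;22.

00:32:12;22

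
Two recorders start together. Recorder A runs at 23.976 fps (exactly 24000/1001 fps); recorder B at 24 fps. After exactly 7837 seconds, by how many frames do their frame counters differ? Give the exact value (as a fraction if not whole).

A emits 24000/1001 × 7837 = 188088000/1001 frames; B emits 24 × 7837 = 188088.
Difference = 188088/1001 frames (≈ 187.9001); B is ahead of A.

188088/1001 frames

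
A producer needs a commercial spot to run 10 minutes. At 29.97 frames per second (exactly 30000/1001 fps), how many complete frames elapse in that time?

17982 frames

10 min = 600 s.
Frames = 600 × 30000/1001 = 18000000/1001 ≈ 17982.0180.
Complete frames: 17982.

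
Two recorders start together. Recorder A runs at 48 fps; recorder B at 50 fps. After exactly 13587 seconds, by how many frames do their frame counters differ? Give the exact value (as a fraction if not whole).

A emits 48 × 13587 = 652176 frames; B emits 50 × 13587 = 679350.
Difference = 27174 frames; B is ahead of A.

27174 frames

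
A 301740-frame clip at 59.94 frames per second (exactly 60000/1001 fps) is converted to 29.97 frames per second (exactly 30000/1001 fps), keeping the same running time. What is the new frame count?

Frames at target rate = 301740 × (30000/1001) / (60000/1001) = 150870.

150870 frames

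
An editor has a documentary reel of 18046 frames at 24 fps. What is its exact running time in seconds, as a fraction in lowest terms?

9023/12 seconds

Running time = 18046 ÷ (24) = 18046 × 1/24 = 9023/12 s.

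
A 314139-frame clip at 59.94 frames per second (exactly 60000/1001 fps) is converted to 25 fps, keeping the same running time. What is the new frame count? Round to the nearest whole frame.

Frames at target rate = 314139 × (25) / (60000/1001) = 104817713/800 ≈ 131022.141.
Nearest whole frame: 131022.

131022 frames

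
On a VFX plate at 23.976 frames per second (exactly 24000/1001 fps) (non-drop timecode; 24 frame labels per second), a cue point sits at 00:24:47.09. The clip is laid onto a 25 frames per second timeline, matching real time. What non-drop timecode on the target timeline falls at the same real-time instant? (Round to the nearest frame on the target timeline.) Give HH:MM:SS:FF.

Source frame index: (0×3600 + 24×60 + 47) × 24 + 9 = 35697.
Real time: 35697 / (24000/1001) = 11910899/8000 s.
Target frame: (11910899/8000) × (25) = 11910899/320 ≈ 37221.559 → 37222.
At 25 labels/s: frame 37222 → 00:24:48:22.

00:24:48:22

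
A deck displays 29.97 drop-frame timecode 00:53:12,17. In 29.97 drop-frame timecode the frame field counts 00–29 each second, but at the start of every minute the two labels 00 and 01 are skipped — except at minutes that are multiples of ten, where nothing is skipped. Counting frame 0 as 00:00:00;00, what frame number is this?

95681

As if non-drop at 30 labels/s: (0 × 3600 + 53 × 60 + 12) × 30 + 17 = 95777.
Minute boundaries passed: 53; those not divisible by 10: 53 − 5 = 48; dropped labels = 2 × 48 = 96.
Actual frame index = 95777 − 96 = 95681.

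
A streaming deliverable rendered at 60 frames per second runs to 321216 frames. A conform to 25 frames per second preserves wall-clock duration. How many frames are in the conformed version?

Target frames = source frames × (target rate / source rate) = 321216 × (25)/(60) = 321216 × 5/12 = 133840.

133840 frames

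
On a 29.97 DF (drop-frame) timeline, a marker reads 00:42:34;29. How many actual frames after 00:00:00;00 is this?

76573

As if non-drop at 30 labels/s: (0 × 3600 + 42 × 60 + 34) × 30 + 29 = 76649.
Minute boundaries passed: 42; those not divisible by 10: 42 − 4 = 38; dropped labels = 2 × 38 = 76.
Actual frame index = 76649 − 76 = 76573.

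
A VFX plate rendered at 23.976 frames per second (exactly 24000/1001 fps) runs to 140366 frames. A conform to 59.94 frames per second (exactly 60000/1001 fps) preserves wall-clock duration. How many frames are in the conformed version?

Target frames = source frames × (target rate / source rate) = 140366 × (60000/1001)/(24000/1001) = 140366 × 5/2 = 350915.

350915 frames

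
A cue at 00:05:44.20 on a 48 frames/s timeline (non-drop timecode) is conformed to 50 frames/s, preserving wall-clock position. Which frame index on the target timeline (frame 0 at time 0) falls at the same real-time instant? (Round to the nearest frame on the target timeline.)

Source frame index: (0×3600 + 5×60 + 44) × 48 + 20 = 16532.
Real time: 16532 / (48) = 4133/12 s.
Target frame: (4133/12) × (50) = 103325/6 ≈ 17220.833 → 17221.

frame 17221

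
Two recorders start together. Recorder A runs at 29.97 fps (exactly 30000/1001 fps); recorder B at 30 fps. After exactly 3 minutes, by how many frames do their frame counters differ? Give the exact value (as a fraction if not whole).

3 min = 180 s.
A emits 30000/1001 × 180 = 5400000/1001 frames; B emits 30 × 180 = 5400.
Difference = 5400/1001 frames (≈ 5.3946); B is ahead of A.

5400/1001 frames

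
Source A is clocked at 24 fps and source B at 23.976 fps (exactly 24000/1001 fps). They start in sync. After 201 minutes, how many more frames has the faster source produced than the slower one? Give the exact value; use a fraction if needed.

289440/1001 frames

201 min = 12060 s.
A emits 24 × 12060 = 289440 frames; B emits 24000/1001 × 12060 = 289440000/1001.
Difference = 289440/1001 frames (≈ 289.1508); B is behind A.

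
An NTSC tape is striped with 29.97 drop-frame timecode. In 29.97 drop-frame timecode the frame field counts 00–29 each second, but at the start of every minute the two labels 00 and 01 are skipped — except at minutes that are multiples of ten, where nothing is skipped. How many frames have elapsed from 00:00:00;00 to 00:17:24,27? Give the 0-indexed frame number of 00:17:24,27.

Complete 10-minute blocks: 1, each 17982 frames → 17982.
Remaining 7 whole minutes in the current block: 1800 + 6 × 1798 = 12588 frames.
Within the current minute: 24 × 30 + 27 − 2 = 745 (labels ;00/;01 skipped at this minute). Total = 17982 + 12588 + 745 = 31315.

31315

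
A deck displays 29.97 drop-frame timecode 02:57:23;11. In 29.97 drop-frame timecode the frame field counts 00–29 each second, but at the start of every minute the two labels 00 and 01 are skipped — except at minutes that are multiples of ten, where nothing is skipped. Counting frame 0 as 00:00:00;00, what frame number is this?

Complete 10-minute blocks: 17, each 17982 frames → 305694.
Remaining 7 whole minutes in the current block: 1800 + 6 × 1798 = 12588 frames.
Within the current minute: 23 × 30 + 11 − 2 = 699 (labels ;00/;01 skipped at this minute). Total = 305694 + 12588 + 699 = 318981.

318981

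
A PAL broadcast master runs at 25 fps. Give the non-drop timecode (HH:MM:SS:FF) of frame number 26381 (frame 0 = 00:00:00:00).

26381 ÷ 25 = 1055 full seconds, remainder 6 frames.
1055 s = 0 h 17 min 35 s.
Timecode: 00:17:35:06.

00:17:35:06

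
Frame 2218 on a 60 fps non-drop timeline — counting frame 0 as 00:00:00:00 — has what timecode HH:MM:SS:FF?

2218 ÷ 60 = 36 full seconds, remainder 58 frames.
36 s = 0 h 0 min 36 s.
Timecode: 00:00:36:58.

00:00:36:58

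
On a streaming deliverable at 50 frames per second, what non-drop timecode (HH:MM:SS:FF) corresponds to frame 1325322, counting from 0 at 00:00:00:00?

07:21:46:22

1325322 ÷ 50 = 26506 full seconds, remainder 22 frames.
26506 s = 7 h 21 min 46 s.
Timecode: 07:21:46:22.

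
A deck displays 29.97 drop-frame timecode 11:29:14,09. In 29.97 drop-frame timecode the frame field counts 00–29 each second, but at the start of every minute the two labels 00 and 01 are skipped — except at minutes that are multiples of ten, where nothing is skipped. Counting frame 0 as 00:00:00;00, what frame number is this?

1239387

As if non-drop at 30 labels/s: (11 × 3600 + 29 × 60 + 14) × 30 + 9 = 1240629.
Minute boundaries passed: 689; those not divisible by 10: 689 − 68 = 621; dropped labels = 2 × 621 = 1242.
Actual frame index = 1240629 − 1242 = 1239387.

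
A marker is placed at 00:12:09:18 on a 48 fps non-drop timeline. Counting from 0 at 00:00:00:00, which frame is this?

Total seconds to the label: (0 × 3600 + 12 × 60 + 9) = 729.
Frame index = 729 × 48 + 18 = 35010.

frame 35010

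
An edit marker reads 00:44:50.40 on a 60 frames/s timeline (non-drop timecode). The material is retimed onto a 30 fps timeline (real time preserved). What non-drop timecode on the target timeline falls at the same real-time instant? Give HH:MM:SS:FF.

Source frame index: (0×3600 + 44×60 + 50) × 60 + 40 = 161440.
Real time: 161440 / (60) = 8072/3 s.
Target frame: (8072/3) × (30) = 80720.
At 30 labels/s: frame 80720 → 00:44:50:20.

00:44:50:20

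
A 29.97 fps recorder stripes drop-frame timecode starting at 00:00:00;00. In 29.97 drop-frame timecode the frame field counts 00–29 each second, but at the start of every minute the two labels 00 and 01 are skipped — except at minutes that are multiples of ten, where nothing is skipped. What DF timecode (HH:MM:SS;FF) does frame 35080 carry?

00:19:30;16

Each 10-minute DF block holds 10 × 60 × 30 − 9 × 2 = 17982 frames. 35080 ÷ 17982 → 1 full block, remainder 17098.
Within the partial block the first minute is 1800 frames and each further minute 1798, so 9 further minute boundaries passed. Total skipped labels = 18 × 1 + 2 × 9 = 36.
Non-drop label index = 35080 + 36 = 35116; at 30 labels/s that is 00:19:30:16, i.e. DF 00:19:30;16.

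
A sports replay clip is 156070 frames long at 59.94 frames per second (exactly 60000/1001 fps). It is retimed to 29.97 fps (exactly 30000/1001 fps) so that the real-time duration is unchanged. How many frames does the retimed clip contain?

Target frames = source frames × (target rate / source rate) = 156070 × (30000/1001)/(60000/1001) = 156070 × 1/2 = 78035.

78035 frames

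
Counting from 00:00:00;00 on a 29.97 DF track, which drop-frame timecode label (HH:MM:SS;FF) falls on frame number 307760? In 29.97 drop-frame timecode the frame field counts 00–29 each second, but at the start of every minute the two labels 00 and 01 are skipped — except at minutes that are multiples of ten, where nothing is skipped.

02:51:08;28

Each 10-minute DF block holds 10 × 60 × 30 − 9 × 2 = 17982 frames. 307760 ÷ 17982 → 17 full blocks, remainder 2066.
Within the partial block the first minute is 1800 frames and each further minute 1798, so 1 further minute boundary passed. Total skipped labels = 18 × 17 + 2 × 1 = 308.
Non-drop label index = 307760 + 308 = 308068; at 30 labels/s that is 02:51:08:28, i.e. DF 02:51:08;28.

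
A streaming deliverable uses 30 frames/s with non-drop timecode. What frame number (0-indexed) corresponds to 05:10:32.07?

558967

Total seconds to the label: (5 × 3600 + 10 × 60 + 32) = 18632.
Frame index = 18632 × 30 + 7 = 558967.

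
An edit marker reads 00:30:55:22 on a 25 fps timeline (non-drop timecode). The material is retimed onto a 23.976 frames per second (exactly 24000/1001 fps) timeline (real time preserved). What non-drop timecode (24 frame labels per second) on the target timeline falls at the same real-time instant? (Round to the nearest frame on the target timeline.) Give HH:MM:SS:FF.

00:30:54:01

Source frame index: (0×3600 + 30×60 + 55) × 25 + 22 = 46397.
Real time: 46397 / (25) = 46397/25 s.
Target frame: (46397/25) × (24000/1001) = 3426240/77 ≈ 44496.623 → 44497.
At 24 labels/s: frame 44497 → 00:30:54:01.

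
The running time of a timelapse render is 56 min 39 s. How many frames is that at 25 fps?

56 min 39 s = 3399 s.
Frames = 3399 × 25 = 84975.

84975 frames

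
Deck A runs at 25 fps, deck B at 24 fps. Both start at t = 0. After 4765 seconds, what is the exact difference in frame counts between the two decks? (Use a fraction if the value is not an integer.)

A emits 25 × 4765 = 119125 frames; B emits 24 × 4765 = 114360.
Difference = 4765 frames; B is behind A.

4765 frames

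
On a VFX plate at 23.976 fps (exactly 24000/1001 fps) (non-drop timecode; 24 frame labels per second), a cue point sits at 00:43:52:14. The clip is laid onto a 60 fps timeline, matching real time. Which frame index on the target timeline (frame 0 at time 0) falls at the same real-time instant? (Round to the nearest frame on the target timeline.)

frame 158113

Source frame index: (0×3600 + 43×60 + 52) × 24 + 14 = 63182.
Real time: 63182 / (24000/1001) = 31622591/12000 s.
Target frame: (31622591/12000) × (60) = 31622591/200 ≈ 158112.955 → 158113.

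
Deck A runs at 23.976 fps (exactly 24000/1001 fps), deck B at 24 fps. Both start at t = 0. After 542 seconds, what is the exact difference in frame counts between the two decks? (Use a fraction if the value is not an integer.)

13008/1001 frames

A emits 24000/1001 × 542 = 13008000/1001 frames; B emits 24 × 542 = 13008.
Difference = 13008/1001 frames (≈ 12.9950); B is ahead of A.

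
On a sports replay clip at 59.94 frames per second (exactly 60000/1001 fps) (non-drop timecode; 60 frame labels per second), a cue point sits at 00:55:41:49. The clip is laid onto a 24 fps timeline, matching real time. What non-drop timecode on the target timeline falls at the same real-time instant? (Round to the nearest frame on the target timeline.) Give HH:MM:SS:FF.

Source frame index: (0×3600 + 55×60 + 41) × 60 + 49 = 200509.
Real time: 200509 / (60000/1001) = 200709509/60000 s.
Target frame: (200709509/60000) × (24) = 200709509/2500 ≈ 80283.804 → 80284.
At 24 labels/s: frame 80284 → 00:55:45:04.

00:55:45:04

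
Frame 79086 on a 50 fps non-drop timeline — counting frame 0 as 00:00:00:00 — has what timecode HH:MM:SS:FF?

00:26:21:36

79086 ÷ 50 = 1581 full seconds, remainder 36 frames.
1581 s = 0 h 26 min 21 s.
Timecode: 00:26:21:36.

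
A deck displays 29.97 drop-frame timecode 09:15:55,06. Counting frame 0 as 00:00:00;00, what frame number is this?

Complete 10-minute blocks: 55, each 17982 frames → 989010.
Remaining 5 whole minutes in the current block: 1800 + 4 × 1798 = 8992 frames.
Within the current minute: 55 × 30 + 6 − 2 = 1654 (labels ;00/;01 skipped at this minute). Total = 989010 + 8992 + 1654 = 999656.

999656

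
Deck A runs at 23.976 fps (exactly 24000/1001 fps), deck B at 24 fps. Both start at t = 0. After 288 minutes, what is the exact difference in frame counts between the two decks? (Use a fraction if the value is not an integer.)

288 min = 17280 s.
A emits 24000/1001 × 17280 = 414720000/1001 frames; B emits 24 × 17280 = 414720.
Difference = 414720/1001 frames (≈ 414.3057); B is ahead of A.

414720/1001 frames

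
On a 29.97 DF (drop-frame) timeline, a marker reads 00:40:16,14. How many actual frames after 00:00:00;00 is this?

72422

Complete 10-minute blocks: 4, each 17982 frames → 71928.
Remaining 0 whole minutes in the current block: 0 frames.
Within the current minute: 16 × 30 + 14 = 494. Total = 71928 + 0 + 494 = 72422.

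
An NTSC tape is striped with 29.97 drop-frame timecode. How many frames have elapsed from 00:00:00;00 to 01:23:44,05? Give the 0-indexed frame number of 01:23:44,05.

As if non-drop at 30 labels/s: (1 × 3600 + 23 × 60 + 44) × 30 + 5 = 150725.
Minute boundaries passed: 83; those not divisible by 10: 83 − 8 = 75; dropped labels = 2 × 75 = 150.
Actual frame index = 150725 − 150 = 150575.

150575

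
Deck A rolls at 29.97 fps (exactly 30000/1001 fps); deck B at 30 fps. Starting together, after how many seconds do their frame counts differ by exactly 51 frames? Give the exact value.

1701.7 seconds

The gap grows by |30 − 30000/1001| = 30/1001 frames per second.
Time for a 51-frame gap: 51 ÷ (30/1001) = 1701.7 s.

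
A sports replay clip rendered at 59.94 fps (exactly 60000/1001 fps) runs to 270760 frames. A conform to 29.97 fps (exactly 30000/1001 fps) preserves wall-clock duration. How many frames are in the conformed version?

Target frames = source frames × (target rate / source rate) = 270760 × (30000/1001)/(60000/1001) = 270760 × 1/2 = 135380.

135380 frames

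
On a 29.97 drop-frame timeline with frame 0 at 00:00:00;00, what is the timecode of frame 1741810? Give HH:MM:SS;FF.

Ten DF minutes hold 17982 frames, so frame 1741810 lies in block 96 (frames 1726272–1744253) with 15538 frames into that block.
The block's first minute is 1800 frames and the rest 1798 each; 15538 frames reaches minute 8, so 96 × 18 + 8 × 2 = 1744 labels have been skipped so far.
Adding those back, label number 1741810 + 1744 = 1743554 at 30 labels/s is 58118 s + 14 f = 16 h 8 min 38 s frame 14, i.e. 16:08:38;14.

16:08:38;14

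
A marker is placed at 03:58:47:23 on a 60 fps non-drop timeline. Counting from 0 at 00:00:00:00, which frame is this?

Total seconds to the label: (3 × 3600 + 58 × 60 + 47) = 14327.
Frame index = 14327 × 60 + 23 = 859643.

frame 859643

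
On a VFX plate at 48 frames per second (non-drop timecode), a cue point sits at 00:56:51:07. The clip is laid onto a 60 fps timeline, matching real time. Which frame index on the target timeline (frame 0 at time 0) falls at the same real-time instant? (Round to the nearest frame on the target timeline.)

frame 204669

Source frame index: (0×3600 + 56×60 + 51) × 48 + 7 = 163735.
Real time: 163735 / (48) = 163735/48 s.
Target frame: (163735/48) × (60) = 818675/4 ≈ 204668.750 → 204669.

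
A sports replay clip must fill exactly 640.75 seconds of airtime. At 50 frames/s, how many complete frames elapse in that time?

32037 frames

Frames = 640.75 × 50 = 64075/2 ≈ 32037.5000.
Complete frames: 32037.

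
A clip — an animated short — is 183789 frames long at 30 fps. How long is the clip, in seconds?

6126.3 seconds

Running time = 183789 / (30) = 6126.3 s.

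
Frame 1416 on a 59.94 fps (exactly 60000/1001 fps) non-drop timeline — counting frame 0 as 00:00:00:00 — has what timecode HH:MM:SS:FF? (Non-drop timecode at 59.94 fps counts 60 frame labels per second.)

1416 ÷ 60 = 23 full seconds, remainder 36 frames.
23 s = 0 h 0 min 23 s.
Timecode: 00:00:23:36.

00:00:23:36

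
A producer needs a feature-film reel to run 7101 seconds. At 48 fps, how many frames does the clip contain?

Frames = 7101 × 48 = 340848.

340848 frames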